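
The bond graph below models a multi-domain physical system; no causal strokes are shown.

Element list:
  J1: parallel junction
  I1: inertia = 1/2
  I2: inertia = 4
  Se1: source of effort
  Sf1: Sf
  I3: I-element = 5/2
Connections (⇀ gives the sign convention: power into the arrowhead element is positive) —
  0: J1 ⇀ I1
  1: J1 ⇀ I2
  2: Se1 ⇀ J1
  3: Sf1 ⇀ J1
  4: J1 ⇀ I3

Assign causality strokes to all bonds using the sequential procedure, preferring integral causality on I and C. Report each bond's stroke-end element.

#2 |J1  (Se1: effort source, stroke at far end)
#3 |Sf1  (source Sf1 imposes f)
#0 |I1  (0-jn J1 has e-setter on 2)
#1 |I2  (0-jn J1 has e-setter on 2)
#4 |I3  (J1 effort already set via bond 2)

#0 |I1
#1 |I2
#2 |J1
#3 |Sf1
#4 |I3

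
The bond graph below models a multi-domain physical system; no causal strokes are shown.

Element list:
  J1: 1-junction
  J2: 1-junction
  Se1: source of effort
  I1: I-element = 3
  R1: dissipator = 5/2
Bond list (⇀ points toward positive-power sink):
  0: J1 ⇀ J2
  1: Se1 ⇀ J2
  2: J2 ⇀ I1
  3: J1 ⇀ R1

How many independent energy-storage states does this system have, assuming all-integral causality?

1  (I1 all integral)

b1 |J2  (Se1 fixes effort; stroke away)
b2 |I1  (prefer integral on I1)
b0 |J2  (J2: bond 2 brought flow, rest push out)
b3 |J1  (common-f at J1 fixed by 0)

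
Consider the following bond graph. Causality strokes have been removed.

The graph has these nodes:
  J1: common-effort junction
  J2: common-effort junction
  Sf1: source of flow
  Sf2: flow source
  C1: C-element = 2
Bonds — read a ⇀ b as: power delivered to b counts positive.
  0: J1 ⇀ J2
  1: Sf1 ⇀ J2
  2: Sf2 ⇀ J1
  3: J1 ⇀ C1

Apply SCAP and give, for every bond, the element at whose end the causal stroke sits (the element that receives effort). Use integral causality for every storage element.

bond 1 stroke→Sf1  (Sf1 (Sf) sets flow on bond)
bond 2 stroke→Sf2  (source Sf2 imposes f)
bond 0 stroke→J2  (closing 0-jn rule on J2)
bond 3 stroke→J1  (J1 needs exactly one e-in)

bond 0 stroke at J2
bond 1 stroke at Sf1
bond 2 stroke at Sf2
bond 3 stroke at J1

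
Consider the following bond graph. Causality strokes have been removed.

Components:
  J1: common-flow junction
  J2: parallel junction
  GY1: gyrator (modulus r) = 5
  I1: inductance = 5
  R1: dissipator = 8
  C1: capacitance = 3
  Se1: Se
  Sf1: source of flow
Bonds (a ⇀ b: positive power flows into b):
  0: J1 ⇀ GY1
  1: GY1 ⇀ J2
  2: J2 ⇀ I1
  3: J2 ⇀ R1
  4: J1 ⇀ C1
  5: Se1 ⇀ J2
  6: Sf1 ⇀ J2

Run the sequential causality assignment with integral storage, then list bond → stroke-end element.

#5 →J2  (Se1 (Se) sets effort on bond)
#6 →Sf1  (Sf1 fixes flow; stroke at Sf1)
#1 →GY1  (J2 effort already set via bond 5)
#2 →I1  (common-e at J2 fixed by 5)
#3 →R1  (J2: bond 5 brought effort, rest push out)
#0 →GY1  (GY1: gyrator matches bond 1)
#4 →J1  (J1 flow already set via bond 0)

b0 stroke at GY1
b1 stroke at GY1
b2 stroke at I1
b3 stroke at R1
b4 stroke at J1
b5 stroke at J2
b6 stroke at Sf1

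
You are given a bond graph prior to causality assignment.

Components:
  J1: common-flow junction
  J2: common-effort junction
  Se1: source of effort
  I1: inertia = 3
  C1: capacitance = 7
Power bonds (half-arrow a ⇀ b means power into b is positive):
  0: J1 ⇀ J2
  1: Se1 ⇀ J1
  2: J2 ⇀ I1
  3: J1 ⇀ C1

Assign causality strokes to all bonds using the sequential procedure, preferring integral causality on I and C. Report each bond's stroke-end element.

#1 stroke at J1  (Se1 fixes effort; stroke away)
#2 stroke at I1  (I1 outputs flow p/I1)
#0 stroke at J2  (closing 0-jn rule on J2)
#3 stroke at J1  (J1: bond 0 brought flow, rest push out)

b0 |J2
b1 |J1
b2 |I1
b3 |J1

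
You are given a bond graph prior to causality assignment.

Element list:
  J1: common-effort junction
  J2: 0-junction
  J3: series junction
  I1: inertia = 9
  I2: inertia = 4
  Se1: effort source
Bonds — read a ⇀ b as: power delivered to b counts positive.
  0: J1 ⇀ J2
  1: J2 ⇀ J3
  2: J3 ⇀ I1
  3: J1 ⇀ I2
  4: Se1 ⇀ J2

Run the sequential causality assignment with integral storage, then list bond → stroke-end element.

#4 →J2  (Se1 (Se) sets effort on bond)
#0 →J1  (0-jn J2 has e-setter on 4)
#1 →J3  (J2 effort already set via bond 4)
#2 →I1  (J3 needs exactly one f-in)
#3 →I2  (common-e at J1 fixed by 0)

β0 →J1
β1 →J3
β2 →I1
β3 →I2
β4 →J2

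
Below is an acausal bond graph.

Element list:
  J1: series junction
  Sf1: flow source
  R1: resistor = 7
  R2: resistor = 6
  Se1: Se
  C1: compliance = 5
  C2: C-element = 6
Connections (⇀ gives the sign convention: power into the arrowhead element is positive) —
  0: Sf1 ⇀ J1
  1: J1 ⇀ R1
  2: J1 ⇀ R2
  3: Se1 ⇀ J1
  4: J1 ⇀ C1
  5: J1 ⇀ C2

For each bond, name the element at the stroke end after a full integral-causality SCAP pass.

b0 |Sf1  (Sf1 fixes flow; stroke at Sf1)
b3 |J1  (Se1 fixes effort; stroke away)
b1 |J1  (J1: bond 0 brought flow, rest push out)
b2 |J1  (J1: bond 0 brought flow, rest push out)
b4 |J1  (common-f at J1 fixed by 0)
b5 |J1  (J1 flow already set via bond 0)

bond 0 stroke→Sf1
bond 1 stroke→J1
bond 2 stroke→J1
bond 3 stroke→J1
bond 4 stroke→J1
bond 5 stroke→J1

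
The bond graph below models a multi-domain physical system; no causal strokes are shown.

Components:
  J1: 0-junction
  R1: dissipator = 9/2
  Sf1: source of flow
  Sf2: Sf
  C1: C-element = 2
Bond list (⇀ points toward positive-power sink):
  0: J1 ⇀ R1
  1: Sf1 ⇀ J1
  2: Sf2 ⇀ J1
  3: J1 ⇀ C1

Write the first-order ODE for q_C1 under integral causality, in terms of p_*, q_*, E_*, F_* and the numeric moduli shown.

dq_C1/dt = F_Sf1 + F_Sf2 - q_C1/9

#1 stroke→Sf1  (Sf1: flow source, stroke at near end)
#2 stroke→Sf2  (Sf2: flow source, stroke at near end)
#3 stroke→J1  (prefer integral on C1)
#0 stroke→R1  (common-e at J1 fixed by 3)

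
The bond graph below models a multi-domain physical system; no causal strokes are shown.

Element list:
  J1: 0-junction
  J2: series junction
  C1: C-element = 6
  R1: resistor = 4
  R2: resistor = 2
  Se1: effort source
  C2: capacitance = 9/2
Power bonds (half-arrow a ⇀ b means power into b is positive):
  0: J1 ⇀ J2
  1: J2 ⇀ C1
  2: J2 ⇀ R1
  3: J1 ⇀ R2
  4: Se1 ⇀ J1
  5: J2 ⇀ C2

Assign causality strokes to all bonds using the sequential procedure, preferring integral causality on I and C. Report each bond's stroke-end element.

β0 stroke→J2
β1 stroke→J2
β2 stroke→R1
β3 stroke→R2
β4 stroke→J1
β5 stroke→J2

bond 4 stroke→J1  (Se1 (Se) sets effort on bond)
bond 0 stroke→J2  (J1: bond 4 brought effort, rest push out)
bond 3 stroke→R2  (J1: bond 4 brought effort, rest push out)
bond 1 stroke→J2  (C1 integral (e out))
bond 5 stroke→J2  (C2 outputs effort q/C2)
bond 2 stroke→R1  (J2 needs exactly one f-in)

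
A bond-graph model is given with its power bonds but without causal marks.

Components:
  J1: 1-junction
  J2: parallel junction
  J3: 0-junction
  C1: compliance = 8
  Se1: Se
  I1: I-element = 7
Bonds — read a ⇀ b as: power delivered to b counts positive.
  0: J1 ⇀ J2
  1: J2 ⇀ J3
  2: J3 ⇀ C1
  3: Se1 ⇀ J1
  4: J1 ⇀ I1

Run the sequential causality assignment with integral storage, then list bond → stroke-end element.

#0 stroke at J1
#1 stroke at J2
#2 stroke at J3
#3 stroke at J1
#4 stroke at I1

bond 3 stroke→J1  (source Se1 imposes e)
bond 2 stroke→J3  (C1 integral (e out))
bond 1 stroke→J2  (0-jn J3 has e-setter on 2)
bond 0 stroke→J1  (common-e at J2 fixed by 1)
bond 4 stroke→I1  (only one flow-in slot at J1)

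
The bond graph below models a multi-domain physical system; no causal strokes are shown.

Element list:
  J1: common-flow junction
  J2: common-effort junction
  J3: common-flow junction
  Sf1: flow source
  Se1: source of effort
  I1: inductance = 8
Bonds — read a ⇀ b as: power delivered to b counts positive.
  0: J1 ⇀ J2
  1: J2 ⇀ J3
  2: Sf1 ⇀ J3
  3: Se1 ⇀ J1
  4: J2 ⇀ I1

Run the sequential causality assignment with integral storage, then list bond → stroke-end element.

bond 2 |Sf1  (Sf1 (Sf) sets flow on bond)
bond 3 |J1  (Se1: effort source, stroke at far end)
bond 0 |J2  (J1 needs exactly one f-in)
bond 1 |J3  (common-e at J2 fixed by 0)
bond 4 |I1  (0-jn J2 has e-setter on 0)

β0 stroke→J2
β1 stroke→J3
β2 stroke→Sf1
β3 stroke→J1
β4 stroke→I1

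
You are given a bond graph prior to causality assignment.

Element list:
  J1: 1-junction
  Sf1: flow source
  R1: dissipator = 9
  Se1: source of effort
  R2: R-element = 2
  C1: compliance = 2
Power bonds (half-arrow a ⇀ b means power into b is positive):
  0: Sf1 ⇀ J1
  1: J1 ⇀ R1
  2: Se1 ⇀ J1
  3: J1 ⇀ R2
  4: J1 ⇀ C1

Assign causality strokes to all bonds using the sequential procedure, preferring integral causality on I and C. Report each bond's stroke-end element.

bond 0 stroke at Sf1  (Sf1: flow source, stroke at near end)
bond 2 stroke at J1  (Se1: effort source, stroke at far end)
bond 1 stroke at J1  (J1: bond 0 brought flow, rest push out)
bond 3 stroke at J1  (J1: bond 0 brought flow, rest push out)
bond 4 stroke at J1  (1-jn J1 has f-setter on 0)

#0 →Sf1
#1 →J1
#2 →J1
#3 →J1
#4 →J1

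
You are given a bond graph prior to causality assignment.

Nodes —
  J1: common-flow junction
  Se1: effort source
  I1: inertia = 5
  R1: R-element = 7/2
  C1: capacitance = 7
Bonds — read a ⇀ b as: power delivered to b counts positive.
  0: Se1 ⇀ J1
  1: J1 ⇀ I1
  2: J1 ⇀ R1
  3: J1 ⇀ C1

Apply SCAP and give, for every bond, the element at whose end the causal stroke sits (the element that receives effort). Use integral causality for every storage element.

#0 →J1
#1 →I1
#2 →J1
#3 →J1

b0 |J1  (source Se1 imposes e)
b1 |I1  (I1: I, integral causality)
b2 |J1  (1-jn J1 has f-setter on 1)
b3 |J1  (1-jn J1 has f-setter on 1)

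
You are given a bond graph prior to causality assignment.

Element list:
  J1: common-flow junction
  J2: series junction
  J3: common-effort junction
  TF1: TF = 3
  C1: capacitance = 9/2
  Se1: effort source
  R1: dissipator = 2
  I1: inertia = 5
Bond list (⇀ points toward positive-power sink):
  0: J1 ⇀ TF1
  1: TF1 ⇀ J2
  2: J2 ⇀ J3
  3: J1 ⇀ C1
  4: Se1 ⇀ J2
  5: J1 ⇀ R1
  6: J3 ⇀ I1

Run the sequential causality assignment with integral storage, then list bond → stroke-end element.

β4 stroke→J2  (Se1: effort source, stroke at far end)
β3 stroke→J1  (C1: C, integral causality)
β6 stroke→I1  (I1 outputs flow p/I1)
β2 stroke→J3  (J3 needs exactly one e-in)
β1 stroke→J2  (1-jn J2 has f-setter on 2)
β0 stroke→TF1  (TF TF1: opposite of bond 1)
β5 stroke→J1  (1-jn J1 has f-setter on 0)

#0 stroke at TF1
#1 stroke at J2
#2 stroke at J3
#3 stroke at J1
#4 stroke at J2
#5 stroke at J1
#6 stroke at I1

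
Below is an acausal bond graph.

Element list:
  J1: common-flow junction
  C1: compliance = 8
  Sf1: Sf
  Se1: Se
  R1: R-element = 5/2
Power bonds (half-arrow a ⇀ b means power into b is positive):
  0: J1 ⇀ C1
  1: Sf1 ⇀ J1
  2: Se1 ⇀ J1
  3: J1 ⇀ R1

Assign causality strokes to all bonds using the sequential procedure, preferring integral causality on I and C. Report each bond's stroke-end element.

bond 0 stroke at J1
bond 1 stroke at Sf1
bond 2 stroke at J1
bond 3 stroke at J1

bond 1 |Sf1  (Sf1: flow source, stroke at near end)
bond 2 |J1  (source Se1 imposes e)
bond 0 |J1  (1-jn J1 has f-setter on 1)
bond 3 |J1  (J1: bond 1 brought flow, rest push out)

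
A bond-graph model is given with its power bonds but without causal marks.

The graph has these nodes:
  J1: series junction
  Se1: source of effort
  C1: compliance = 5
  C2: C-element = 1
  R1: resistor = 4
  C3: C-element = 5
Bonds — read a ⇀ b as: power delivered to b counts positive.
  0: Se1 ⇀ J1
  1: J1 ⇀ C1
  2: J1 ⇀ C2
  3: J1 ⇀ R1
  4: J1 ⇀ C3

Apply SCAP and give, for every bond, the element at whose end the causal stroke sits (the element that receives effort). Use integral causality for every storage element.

b0 stroke at J1  (Se1 fixes effort; stroke away)
b1 stroke at J1  (prefer integral on C1)
b2 stroke at J1  (C2 integral (e out))
b4 stroke at J1  (prefer integral on C3)
b3 stroke at R1  (J1: last free bond brings flow in)

b0 stroke→J1
b1 stroke→J1
b2 stroke→J1
b3 stroke→R1
b4 stroke→J1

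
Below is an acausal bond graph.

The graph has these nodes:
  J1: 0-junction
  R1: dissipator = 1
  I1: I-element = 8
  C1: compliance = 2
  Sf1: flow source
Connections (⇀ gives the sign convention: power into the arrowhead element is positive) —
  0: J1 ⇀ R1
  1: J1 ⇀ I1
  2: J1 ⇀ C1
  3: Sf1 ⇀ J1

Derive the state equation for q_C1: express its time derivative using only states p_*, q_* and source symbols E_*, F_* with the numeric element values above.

dq_C1/dt = F_Sf1 - p_I1/8 - q_C1/2

#3 →Sf1  (Sf1 (Sf) sets flow on bond)
#1 →I1  (I1 integral (f out))
#2 →J1  (C1: C, integral causality)
#0 →R1  (J1 effort already set via bond 2)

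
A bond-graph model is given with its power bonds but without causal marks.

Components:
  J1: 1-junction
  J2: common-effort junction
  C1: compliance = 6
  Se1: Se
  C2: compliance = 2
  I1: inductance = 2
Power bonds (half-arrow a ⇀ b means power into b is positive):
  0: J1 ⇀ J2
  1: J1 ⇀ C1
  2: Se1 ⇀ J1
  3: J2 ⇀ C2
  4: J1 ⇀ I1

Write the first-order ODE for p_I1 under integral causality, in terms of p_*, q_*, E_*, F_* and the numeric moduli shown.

#2 →J1  (Se1: effort source, stroke at far end)
#1 →J1  (C1 outputs effort q/C1)
#3 →J2  (C2 outputs effort q/C2)
#0 →J1  (J2 effort already set via bond 3)
#4 →I1  (J1: last free bond brings flow in)

dp_I1/dt = E_Se1 - q_C1/6 - q_C2/2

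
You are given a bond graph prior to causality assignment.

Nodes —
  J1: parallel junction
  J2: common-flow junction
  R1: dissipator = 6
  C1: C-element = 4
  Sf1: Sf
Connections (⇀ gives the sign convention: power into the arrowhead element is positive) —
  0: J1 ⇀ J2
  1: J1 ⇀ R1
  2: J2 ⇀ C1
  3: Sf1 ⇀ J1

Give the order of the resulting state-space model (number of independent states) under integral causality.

1  (C1 all integral)

#3 stroke at Sf1  (Sf1: flow source, stroke at near end)
#2 stroke at J2  (C1 outputs effort q/C1)
#0 stroke at J1  (J2 needs exactly one f-in)
#1 stroke at R1  (0-jn J1 has e-setter on 0)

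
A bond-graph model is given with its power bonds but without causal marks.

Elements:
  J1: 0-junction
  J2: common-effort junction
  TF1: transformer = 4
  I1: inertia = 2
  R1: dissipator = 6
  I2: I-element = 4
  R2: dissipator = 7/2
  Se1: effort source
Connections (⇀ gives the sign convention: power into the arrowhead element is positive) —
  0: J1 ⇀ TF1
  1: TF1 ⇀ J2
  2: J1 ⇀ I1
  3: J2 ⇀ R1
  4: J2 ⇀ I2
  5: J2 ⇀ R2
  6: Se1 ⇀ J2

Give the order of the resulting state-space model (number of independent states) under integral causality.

b6 |J2  (Se1 fixes effort; stroke away)
b1 |TF1  (common-e at J2 fixed by 6)
b3 |R1  (common-e at J2 fixed by 6)
b4 |I2  (0-jn J2 has e-setter on 6)
b5 |R2  (J2: bond 6 brought effort, rest push out)
b0 |J1  (through TF1, causality passes straight; one stroke at TF1)
b2 |I1  (common-e at J1 fixed by 0)

2  (I1, I2 all integral)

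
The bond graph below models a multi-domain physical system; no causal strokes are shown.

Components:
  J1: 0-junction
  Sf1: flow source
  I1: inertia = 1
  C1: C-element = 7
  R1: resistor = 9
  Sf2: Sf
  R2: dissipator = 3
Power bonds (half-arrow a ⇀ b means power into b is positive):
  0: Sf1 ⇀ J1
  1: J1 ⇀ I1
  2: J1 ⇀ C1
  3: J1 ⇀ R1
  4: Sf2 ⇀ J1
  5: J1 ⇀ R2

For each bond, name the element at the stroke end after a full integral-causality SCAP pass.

β0 →Sf1  (source Sf1 imposes f)
β4 →Sf2  (Sf2: flow source, stroke at near end)
β1 →I1  (prefer integral on I1)
β2 →J1  (C1 integral (e out))
β3 →R1  (J1 effort already set via bond 2)
β5 →R2  (0-jn J1 has e-setter on 2)

β0 stroke→Sf1
β1 stroke→I1
β2 stroke→J1
β3 stroke→R1
β4 stroke→Sf2
β5 stroke→R2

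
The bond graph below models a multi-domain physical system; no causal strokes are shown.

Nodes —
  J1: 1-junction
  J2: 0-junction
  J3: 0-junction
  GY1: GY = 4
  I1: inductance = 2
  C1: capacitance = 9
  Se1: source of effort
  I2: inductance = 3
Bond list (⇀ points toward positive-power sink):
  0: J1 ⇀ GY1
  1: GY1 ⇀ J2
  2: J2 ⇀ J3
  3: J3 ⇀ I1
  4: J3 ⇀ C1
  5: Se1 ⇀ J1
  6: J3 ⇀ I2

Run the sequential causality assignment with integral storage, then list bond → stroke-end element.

#5 |J1  (Se1 fixes effort; stroke away)
#0 |GY1  (J1 needs exactly one f-in)
#1 |GY1  (GY1 both-in/both-out from 0)
#2 |J2  (closing 0-jn rule on J2)
#3 |I1  (prefer integral on I1)
#4 |J3  (prefer integral on C1)
#6 |I2  (0-jn J3 has e-setter on 4)

β0 →GY1
β1 →GY1
β2 →J2
β3 →I1
β4 →J3
β5 →J1
β6 →I2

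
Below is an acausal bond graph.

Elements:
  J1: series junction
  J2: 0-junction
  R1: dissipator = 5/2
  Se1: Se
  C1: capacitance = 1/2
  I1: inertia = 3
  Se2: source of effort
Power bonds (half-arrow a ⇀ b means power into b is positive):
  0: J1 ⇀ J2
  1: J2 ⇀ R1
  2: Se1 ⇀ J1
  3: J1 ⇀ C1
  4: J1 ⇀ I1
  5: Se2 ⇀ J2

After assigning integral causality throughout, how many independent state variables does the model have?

2  (C1, I1 all integral)

bond 2 stroke at J1  (Se1 fixes effort; stroke away)
bond 5 stroke at J2  (Se2 (Se) sets effort on bond)
bond 0 stroke at J1  (0-jn J2 has e-setter on 5)
bond 1 stroke at R1  (common-e at J2 fixed by 5)
bond 3 stroke at J1  (C1: C, integral causality)
bond 4 stroke at I1  (J1 needs exactly one f-in)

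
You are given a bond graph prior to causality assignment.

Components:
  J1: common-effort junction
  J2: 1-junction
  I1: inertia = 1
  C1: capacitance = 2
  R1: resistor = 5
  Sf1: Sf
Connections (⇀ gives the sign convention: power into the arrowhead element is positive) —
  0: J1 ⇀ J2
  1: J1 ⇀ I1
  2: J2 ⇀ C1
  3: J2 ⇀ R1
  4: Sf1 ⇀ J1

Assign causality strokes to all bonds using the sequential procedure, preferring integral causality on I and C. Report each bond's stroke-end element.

β4 stroke at Sf1  (source Sf1 imposes f)
β1 stroke at I1  (I1: I, integral causality)
β0 stroke at J1  (closing 0-jn rule on J1)
β2 stroke at J2  (1-jn J2 has f-setter on 0)
β3 stroke at J2  (1-jn J2 has f-setter on 0)

#0 stroke at J1
#1 stroke at I1
#2 stroke at J2
#3 stroke at J2
#4 stroke at Sf1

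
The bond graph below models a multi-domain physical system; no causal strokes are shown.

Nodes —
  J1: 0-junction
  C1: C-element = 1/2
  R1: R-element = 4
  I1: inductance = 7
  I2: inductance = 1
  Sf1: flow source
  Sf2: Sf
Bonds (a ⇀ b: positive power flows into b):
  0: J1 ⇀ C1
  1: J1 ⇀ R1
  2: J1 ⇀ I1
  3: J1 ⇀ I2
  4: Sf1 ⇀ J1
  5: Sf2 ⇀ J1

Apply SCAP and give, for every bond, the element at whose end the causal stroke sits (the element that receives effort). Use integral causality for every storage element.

bond 0 stroke→J1
bond 1 stroke→R1
bond 2 stroke→I1
bond 3 stroke→I2
bond 4 stroke→Sf1
bond 5 stroke→Sf2

#4 →Sf1  (Sf1 (Sf) sets flow on bond)
#5 →Sf2  (Sf2 (Sf) sets flow on bond)
#0 →J1  (prefer integral on C1)
#1 →R1  (J1 effort already set via bond 0)
#2 →I1  (0-jn J1 has e-setter on 0)
#3 →I2  (0-jn J1 has e-setter on 0)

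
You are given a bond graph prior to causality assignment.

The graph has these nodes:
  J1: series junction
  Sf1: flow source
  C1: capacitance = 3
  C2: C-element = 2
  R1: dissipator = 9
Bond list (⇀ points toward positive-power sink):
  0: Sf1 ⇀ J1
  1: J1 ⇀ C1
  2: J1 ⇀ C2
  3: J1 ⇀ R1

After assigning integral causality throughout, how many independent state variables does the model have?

bond 0 →Sf1  (Sf1: flow source, stroke at near end)
bond 1 →J1  (1-jn J1 has f-setter on 0)
bond 2 →J1  (1-jn J1 has f-setter on 0)
bond 3 →J1  (1-jn J1 has f-setter on 0)

2  (C1, C2 all integral)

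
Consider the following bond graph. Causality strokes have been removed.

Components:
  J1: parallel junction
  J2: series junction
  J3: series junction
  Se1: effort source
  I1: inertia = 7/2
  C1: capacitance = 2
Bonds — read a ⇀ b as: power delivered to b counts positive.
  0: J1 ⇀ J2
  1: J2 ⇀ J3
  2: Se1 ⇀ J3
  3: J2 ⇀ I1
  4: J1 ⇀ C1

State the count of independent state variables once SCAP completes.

bond 2 stroke at J3  (Se1 fixes effort; stroke away)
bond 1 stroke at J2  (closing 1-jn rule on J3)
bond 3 stroke at I1  (prefer integral on I1)
bond 0 stroke at J2  (J2: bond 3 brought flow, rest push out)
bond 4 stroke at J1  (J1: last free bond brings effort in)

2  (C1, I1 all integral)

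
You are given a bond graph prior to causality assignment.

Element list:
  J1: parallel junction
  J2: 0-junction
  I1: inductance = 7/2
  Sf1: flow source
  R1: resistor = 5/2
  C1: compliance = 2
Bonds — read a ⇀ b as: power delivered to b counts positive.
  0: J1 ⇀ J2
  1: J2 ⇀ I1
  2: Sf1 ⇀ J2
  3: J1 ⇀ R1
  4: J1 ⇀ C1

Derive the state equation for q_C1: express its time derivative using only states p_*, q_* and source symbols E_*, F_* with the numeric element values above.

dq_C1/dt = F_Sf1 - 2*p_I1/7 - q_C1/5

bond 2 |Sf1  (Sf1 (Sf) sets flow on bond)
bond 1 |I1  (I1: I, integral causality)
bond 0 |J2  (only one effort-in slot at J2)
bond 4 |J1  (C1 integral (e out))
bond 3 |R1  (common-e at J1 fixed by 4)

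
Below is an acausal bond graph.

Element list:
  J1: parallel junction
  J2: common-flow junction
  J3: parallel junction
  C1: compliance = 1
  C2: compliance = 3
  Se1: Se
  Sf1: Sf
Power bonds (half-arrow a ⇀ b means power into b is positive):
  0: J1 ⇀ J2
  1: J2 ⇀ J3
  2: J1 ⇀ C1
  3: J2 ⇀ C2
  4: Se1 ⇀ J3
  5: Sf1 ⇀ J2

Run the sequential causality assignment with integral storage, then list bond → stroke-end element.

β0 stroke→J2
β1 stroke→J2
β2 stroke→J1
β3 stroke→J2
β4 stroke→J3
β5 stroke→Sf1

b4 |J3  (Se1 fixes effort; stroke away)
b5 |Sf1  (source Sf1 imposes f)
b0 |J2  (J2: bond 5 brought flow, rest push out)
b1 |J2  (J2 flow already set via bond 5)
b3 |J2  (common-f at J2 fixed by 5)
b2 |J1  (J1: last free bond brings effort in)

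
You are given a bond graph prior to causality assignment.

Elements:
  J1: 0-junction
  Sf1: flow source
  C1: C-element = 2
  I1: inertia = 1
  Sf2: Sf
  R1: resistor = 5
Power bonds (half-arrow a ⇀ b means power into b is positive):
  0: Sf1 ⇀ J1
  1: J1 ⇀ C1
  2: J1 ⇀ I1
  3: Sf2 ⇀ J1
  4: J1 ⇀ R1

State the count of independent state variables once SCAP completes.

2  (C1, I1 all integral)

#0 |Sf1  (Sf1: flow source, stroke at near end)
#3 |Sf2  (Sf2 fixes flow; stroke at Sf2)
#1 |J1  (C1: C, integral causality)
#2 |I1  (0-jn J1 has e-setter on 1)
#4 |R1  (J1: bond 1 brought effort, rest push out)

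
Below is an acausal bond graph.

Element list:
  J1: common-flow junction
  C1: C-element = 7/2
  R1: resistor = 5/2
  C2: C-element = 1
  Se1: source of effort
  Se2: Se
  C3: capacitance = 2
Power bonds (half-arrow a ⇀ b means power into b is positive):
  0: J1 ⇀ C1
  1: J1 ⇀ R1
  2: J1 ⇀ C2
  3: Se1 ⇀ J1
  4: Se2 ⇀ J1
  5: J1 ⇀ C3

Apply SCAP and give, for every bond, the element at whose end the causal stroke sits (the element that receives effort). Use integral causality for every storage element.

#0 |J1
#1 |R1
#2 |J1
#3 |J1
#4 |J1
#5 |J1

b3 →J1  (Se1 fixes effort; stroke away)
b4 →J1  (Se2 fixes effort; stroke away)
b0 →J1  (prefer integral on C1)
b2 →J1  (C2: C, integral causality)
b5 →J1  (C3 outputs effort q/C3)
b1 →R1  (closing 1-jn rule on J1)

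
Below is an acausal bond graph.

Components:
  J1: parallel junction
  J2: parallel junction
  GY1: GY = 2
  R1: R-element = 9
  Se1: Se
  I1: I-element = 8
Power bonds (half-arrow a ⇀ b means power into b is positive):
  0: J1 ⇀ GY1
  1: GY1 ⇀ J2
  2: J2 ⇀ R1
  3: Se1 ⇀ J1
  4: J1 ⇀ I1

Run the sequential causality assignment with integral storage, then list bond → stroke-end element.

b3 stroke→J1  (source Se1 imposes e)
b0 stroke→GY1  (0-jn J1 has e-setter on 3)
b4 stroke→I1  (J1: bond 3 brought effort, rest push out)
b1 stroke→GY1  (through GY1, causality inverts; strokes same side of GY1)
b2 stroke→J2  (J2 needs exactly one e-in)

#0 stroke→GY1
#1 stroke→GY1
#2 stroke→J2
#3 stroke→J1
#4 stroke→I1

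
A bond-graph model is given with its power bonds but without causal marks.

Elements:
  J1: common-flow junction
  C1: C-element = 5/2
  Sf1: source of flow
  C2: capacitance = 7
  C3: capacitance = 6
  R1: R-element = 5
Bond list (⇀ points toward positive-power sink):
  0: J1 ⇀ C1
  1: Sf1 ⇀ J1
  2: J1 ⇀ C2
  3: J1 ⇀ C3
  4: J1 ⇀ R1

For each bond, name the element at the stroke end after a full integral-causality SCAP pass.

#0 stroke at J1
#1 stroke at Sf1
#2 stroke at J1
#3 stroke at J1
#4 stroke at J1

bond 1 stroke→Sf1  (source Sf1 imposes f)
bond 0 stroke→J1  (common-f at J1 fixed by 1)
bond 2 stroke→J1  (common-f at J1 fixed by 1)
bond 3 stroke→J1  (1-jn J1 has f-setter on 1)
bond 4 stroke→J1  (1-jn J1 has f-setter on 1)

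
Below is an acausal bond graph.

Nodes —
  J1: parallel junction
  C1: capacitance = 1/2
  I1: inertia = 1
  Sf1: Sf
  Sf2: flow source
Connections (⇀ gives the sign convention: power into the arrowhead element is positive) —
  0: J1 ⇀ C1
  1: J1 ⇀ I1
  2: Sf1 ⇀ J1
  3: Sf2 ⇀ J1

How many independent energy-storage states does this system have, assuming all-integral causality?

β2 |Sf1  (Sf1: flow source, stroke at near end)
β3 |Sf2  (Sf2 (Sf) sets flow on bond)
β0 |J1  (C1 integral (e out))
β1 |I1  (0-jn J1 has e-setter on 0)

2  (C1, I1 all integral)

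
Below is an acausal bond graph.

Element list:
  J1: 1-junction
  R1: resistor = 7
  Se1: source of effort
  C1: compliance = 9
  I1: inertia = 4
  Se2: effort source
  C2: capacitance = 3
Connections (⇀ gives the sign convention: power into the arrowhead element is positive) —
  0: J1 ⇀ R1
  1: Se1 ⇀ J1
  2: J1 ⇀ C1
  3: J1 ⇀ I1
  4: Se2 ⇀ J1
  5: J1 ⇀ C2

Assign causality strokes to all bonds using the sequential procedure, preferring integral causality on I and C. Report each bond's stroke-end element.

b0 stroke→J1
b1 stroke→J1
b2 stroke→J1
b3 stroke→I1
b4 stroke→J1
b5 stroke→J1

#1 →J1  (Se1: effort source, stroke at far end)
#4 →J1  (Se2 (Se) sets effort on bond)
#2 →J1  (prefer integral on C1)
#3 →I1  (I1: I, integral causality)
#0 →J1  (J1: bond 3 brought flow, rest push out)
#5 →J1  (1-jn J1 has f-setter on 3)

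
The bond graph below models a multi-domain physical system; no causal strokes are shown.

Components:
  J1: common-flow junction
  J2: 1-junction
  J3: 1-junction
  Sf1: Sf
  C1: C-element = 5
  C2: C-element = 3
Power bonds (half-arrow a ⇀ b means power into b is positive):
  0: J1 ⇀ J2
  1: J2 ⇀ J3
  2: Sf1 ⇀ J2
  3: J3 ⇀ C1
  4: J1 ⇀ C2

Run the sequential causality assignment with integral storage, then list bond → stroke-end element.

#2 stroke at Sf1  (Sf1 fixes flow; stroke at Sf1)
#0 stroke at J2  (common-f at J2 fixed by 2)
#1 stroke at J2  (1-jn J2 has f-setter on 2)
#3 stroke at J3  (J3 flow already set via bond 1)
#4 stroke at J1  (1-jn J1 has f-setter on 0)

β0 →J2
β1 →J2
β2 →Sf1
β3 →J3
β4 →J1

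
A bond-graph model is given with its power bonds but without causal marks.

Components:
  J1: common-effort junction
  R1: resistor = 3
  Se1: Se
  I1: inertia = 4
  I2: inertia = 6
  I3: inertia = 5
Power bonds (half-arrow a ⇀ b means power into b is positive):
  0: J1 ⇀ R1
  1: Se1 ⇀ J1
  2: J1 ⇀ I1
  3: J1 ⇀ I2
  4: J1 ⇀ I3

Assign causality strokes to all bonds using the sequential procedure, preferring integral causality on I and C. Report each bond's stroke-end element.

β1 stroke at J1  (source Se1 imposes e)
β0 stroke at R1  (common-e at J1 fixed by 1)
β2 stroke at I1  (common-e at J1 fixed by 1)
β3 stroke at I2  (0-jn J1 has e-setter on 1)
β4 stroke at I3  (J1 effort already set via bond 1)

#0 →R1
#1 →J1
#2 →I1
#3 →I2
#4 →I3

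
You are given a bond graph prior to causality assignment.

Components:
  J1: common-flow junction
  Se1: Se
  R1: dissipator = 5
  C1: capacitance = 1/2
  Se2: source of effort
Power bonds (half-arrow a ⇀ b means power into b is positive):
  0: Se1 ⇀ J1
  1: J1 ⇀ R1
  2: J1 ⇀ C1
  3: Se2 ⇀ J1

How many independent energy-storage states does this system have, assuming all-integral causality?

1  (C1 all integral)

#0 stroke→J1  (Se1 (Se) sets effort on bond)
#3 stroke→J1  (Se2 fixes effort; stroke away)
#2 stroke→J1  (C1 integral (e out))
#1 stroke→R1  (J1: last free bond brings flow in)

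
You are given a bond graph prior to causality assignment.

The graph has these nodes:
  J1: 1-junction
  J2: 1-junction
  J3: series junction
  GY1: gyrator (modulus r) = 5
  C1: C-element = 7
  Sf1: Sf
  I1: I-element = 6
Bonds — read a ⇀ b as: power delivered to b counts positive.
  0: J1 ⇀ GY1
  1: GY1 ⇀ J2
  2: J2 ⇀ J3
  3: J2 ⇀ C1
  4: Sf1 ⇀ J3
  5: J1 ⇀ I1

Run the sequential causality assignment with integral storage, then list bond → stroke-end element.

bond 0 |J1
bond 1 |J2
bond 2 |J3
bond 3 |J2
bond 4 |Sf1
bond 5 |I1

bond 4 |Sf1  (Sf1: flow source, stroke at near end)
bond 2 |J3  (J3: bond 4 brought flow, rest push out)
bond 1 |J2  (1-jn J2 has f-setter on 2)
bond 3 |J2  (J2 flow already set via bond 2)
bond 0 |J1  (through GY1, causality inverts; strokes same side of GY1)
bond 5 |I1  (J1 needs exactly one f-in)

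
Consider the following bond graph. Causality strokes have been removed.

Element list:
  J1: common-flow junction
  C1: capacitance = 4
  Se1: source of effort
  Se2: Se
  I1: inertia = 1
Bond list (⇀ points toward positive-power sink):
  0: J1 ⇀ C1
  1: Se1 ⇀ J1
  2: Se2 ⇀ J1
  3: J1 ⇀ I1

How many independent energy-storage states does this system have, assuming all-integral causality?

2  (C1, I1 all integral)

#1 stroke→J1  (Se1: effort source, stroke at far end)
#2 stroke→J1  (Se2 fixes effort; stroke away)
#0 stroke→J1  (C1 outputs effort q/C1)
#3 stroke→I1  (J1 needs exactly one f-in)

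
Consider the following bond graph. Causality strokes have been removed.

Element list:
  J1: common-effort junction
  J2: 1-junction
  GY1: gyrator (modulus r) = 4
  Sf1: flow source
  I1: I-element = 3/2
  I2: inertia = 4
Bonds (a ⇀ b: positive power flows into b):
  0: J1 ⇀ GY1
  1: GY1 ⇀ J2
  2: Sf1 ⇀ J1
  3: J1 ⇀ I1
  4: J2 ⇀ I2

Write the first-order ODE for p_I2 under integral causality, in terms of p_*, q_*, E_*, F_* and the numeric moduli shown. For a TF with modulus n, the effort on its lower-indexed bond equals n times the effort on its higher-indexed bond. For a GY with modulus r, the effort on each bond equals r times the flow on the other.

dp_I2/dt = 4*F_Sf1 - 8*p_I1/3

β2 →Sf1  (source Sf1 imposes f)
β3 →I1  (I1: I, integral causality)
β0 →J1  (J1: last free bond brings effort in)
β1 →J2  (GY GY1: same side as bond 0)
β4 →I2  (closing 1-jn rule on J2)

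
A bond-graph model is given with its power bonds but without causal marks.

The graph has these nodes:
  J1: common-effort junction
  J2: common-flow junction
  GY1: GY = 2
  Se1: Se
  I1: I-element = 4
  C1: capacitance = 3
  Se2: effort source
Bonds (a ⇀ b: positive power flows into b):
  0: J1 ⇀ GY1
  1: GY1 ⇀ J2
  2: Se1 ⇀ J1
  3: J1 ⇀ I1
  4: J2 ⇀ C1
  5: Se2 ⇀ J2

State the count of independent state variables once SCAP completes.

2  (C1, I1 all integral)

#2 |J1  (Se1 (Se) sets effort on bond)
#5 |J2  (Se2 fixes effort; stroke away)
#0 |GY1  (J1: bond 2 brought effort, rest push out)
#3 |I1  (J1 effort already set via bond 2)
#1 |GY1  (GY1 both-in/both-out from 0)
#4 |J2  (J2 flow already set via bond 1)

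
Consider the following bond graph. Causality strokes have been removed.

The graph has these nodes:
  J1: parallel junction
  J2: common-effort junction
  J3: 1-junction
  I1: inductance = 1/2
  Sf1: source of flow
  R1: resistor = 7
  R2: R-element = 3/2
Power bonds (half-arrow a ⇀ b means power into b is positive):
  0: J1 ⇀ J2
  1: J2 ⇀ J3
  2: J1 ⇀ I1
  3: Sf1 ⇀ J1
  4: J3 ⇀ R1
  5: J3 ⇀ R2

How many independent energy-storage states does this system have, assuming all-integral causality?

b3 stroke→Sf1  (Sf1 (Sf) sets flow on bond)
b2 stroke→I1  (prefer integral on I1)
b0 stroke→J1  (closing 0-jn rule on J1)
b1 stroke→J2  (J2: last free bond brings effort in)
b4 stroke→J3  (1-jn J3 has f-setter on 1)
b5 stroke→J3  (J3: bond 1 brought flow, rest push out)

1  (I1 all integral)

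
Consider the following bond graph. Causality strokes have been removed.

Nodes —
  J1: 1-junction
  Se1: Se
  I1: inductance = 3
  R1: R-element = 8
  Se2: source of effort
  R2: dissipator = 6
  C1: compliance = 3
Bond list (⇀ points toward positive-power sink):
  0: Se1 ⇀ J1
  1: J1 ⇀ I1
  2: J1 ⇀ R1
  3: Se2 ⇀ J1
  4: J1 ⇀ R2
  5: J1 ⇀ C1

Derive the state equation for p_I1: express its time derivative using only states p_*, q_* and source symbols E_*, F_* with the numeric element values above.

dp_I1/dt = E_Se1 + E_Se2 - 14*p_I1/3 - q_C1/3

β0 |J1  (source Se1 imposes e)
β3 |J1  (Se2 (Se) sets effort on bond)
β1 |I1  (I1: I, integral causality)
β2 |J1  (J1: bond 1 brought flow, rest push out)
β4 |J1  (J1 flow already set via bond 1)
β5 |J1  (1-jn J1 has f-setter on 1)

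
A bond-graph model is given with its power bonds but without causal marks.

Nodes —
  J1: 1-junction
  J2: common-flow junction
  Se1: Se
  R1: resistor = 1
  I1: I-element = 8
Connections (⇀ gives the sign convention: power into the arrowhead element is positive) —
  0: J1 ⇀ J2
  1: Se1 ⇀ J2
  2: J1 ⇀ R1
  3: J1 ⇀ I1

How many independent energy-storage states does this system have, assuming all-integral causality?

bond 1 stroke at J2  (Se1 fixes effort; stroke away)
bond 0 stroke at J1  (closing 1-jn rule on J2)
bond 3 stroke at I1  (I1 outputs flow p/I1)
bond 2 stroke at J1  (1-jn J1 has f-setter on 3)

1  (I1 all integral)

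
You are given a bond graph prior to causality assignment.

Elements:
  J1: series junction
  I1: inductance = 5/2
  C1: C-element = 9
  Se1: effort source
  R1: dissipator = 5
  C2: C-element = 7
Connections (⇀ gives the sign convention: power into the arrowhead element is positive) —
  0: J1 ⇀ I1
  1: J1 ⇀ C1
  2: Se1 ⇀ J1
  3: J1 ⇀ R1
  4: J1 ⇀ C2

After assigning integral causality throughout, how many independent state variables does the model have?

#2 stroke at J1  (source Se1 imposes e)
#0 stroke at I1  (I1: I, integral causality)
#1 stroke at J1  (J1 flow already set via bond 0)
#3 stroke at J1  (common-f at J1 fixed by 0)
#4 stroke at J1  (J1: bond 0 brought flow, rest push out)

3  (C1, C2, I1 all integral)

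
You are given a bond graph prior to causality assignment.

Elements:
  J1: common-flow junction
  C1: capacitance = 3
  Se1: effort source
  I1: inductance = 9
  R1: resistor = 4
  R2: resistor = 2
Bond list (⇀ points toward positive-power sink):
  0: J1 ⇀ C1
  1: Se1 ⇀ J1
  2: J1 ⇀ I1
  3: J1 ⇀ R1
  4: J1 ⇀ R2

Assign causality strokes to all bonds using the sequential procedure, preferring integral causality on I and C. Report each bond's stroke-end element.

bond 0 stroke→J1
bond 1 stroke→J1
bond 2 stroke→I1
bond 3 stroke→J1
bond 4 stroke→J1

β1 stroke→J1  (Se1: effort source, stroke at far end)
β0 stroke→J1  (C1 outputs effort q/C1)
β2 stroke→I1  (I1 integral (f out))
β3 stroke→J1  (1-jn J1 has f-setter on 2)
β4 stroke→J1  (J1 flow already set via bond 2)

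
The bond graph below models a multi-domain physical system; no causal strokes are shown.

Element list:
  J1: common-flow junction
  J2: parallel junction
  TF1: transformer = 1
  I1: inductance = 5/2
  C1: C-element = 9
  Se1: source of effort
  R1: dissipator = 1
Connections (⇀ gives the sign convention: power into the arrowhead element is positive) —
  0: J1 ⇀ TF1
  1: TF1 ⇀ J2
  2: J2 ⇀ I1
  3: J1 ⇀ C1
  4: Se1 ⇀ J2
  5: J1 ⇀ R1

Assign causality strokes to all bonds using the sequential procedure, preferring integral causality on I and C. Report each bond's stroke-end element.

bond 4 |J2  (Se1 (Se) sets effort on bond)
bond 1 |TF1  (J2 effort already set via bond 4)
bond 2 |I1  (J2 effort already set via bond 4)
bond 0 |J1  (TF1: transformer flips bond 1)
bond 3 |J1  (C1: C, integral causality)
bond 5 |R1  (J1 needs exactly one f-in)

b0 stroke at J1
b1 stroke at TF1
b2 stroke at I1
b3 stroke at J1
b4 stroke at J2
b5 stroke at R1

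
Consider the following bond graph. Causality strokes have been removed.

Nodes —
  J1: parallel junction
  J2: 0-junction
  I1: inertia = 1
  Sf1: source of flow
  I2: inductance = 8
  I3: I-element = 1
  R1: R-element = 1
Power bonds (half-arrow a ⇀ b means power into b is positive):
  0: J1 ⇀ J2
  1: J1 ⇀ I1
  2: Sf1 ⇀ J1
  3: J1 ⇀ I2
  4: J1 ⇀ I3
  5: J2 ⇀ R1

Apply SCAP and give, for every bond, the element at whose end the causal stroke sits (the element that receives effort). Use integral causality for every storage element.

#2 |Sf1  (Sf1: flow source, stroke at near end)
#1 |I1  (I1: I, integral causality)
#3 |I2  (I2 outputs flow p/I2)
#4 |I3  (I3 integral (f out))
#0 |J1  (closing 0-jn rule on J1)
#5 |J2  (closing 0-jn rule on J2)

b0 |J1
b1 |I1
b2 |Sf1
b3 |I2
b4 |I3
b5 |J2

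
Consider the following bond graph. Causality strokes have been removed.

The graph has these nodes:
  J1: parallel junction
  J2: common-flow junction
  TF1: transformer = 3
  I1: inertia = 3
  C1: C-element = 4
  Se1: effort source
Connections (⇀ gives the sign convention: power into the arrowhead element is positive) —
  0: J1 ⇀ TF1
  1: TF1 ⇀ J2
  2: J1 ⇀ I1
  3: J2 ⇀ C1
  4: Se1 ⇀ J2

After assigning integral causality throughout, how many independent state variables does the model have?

2  (C1, I1 all integral)

bond 4 |J2  (Se1 (Se) sets effort on bond)
bond 2 |I1  (prefer integral on I1)
bond 0 |J1  (J1 needs exactly one e-in)
bond 1 |TF1  (TF1: transformer flips bond 0)
bond 3 |J2  (1-jn J2 has f-setter on 1)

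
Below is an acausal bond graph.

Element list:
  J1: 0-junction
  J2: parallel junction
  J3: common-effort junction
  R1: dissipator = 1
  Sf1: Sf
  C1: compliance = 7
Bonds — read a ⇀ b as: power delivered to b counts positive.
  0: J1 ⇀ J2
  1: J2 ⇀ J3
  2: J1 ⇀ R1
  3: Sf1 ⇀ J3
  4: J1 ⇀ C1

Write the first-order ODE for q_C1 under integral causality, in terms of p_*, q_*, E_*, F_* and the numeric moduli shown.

dq_C1/dt = F_Sf1 - q_C1/7

#3 →Sf1  (Sf1 fixes flow; stroke at Sf1)
#1 →J3  (closing 0-jn rule on J3)
#0 →J2  (closing 0-jn rule on J2)
#4 →J1  (C1: C, integral causality)
#2 →R1  (J1: bond 4 brought effort, rest push out)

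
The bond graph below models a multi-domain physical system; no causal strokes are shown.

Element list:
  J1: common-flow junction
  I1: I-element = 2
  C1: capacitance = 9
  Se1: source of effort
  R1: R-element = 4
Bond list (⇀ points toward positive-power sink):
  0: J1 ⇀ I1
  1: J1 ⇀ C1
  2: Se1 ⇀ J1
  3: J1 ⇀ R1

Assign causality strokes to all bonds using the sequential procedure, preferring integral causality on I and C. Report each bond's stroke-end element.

#2 →J1  (Se1: effort source, stroke at far end)
#0 →I1  (I1: I, integral causality)
#1 →J1  (common-f at J1 fixed by 0)
#3 →J1  (J1: bond 0 brought flow, rest push out)

b0 |I1
b1 |J1
b2 |J1
b3 |J1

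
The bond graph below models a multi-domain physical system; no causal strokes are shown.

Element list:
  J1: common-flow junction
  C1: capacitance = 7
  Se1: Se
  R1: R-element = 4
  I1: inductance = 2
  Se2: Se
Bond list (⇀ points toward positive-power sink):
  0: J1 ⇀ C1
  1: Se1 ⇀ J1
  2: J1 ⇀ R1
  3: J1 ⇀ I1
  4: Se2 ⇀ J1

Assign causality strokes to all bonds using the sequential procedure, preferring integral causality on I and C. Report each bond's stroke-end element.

b0 →J1
b1 →J1
b2 →J1
b3 →I1
b4 →J1

#1 stroke at J1  (Se1: effort source, stroke at far end)
#4 stroke at J1  (source Se2 imposes e)
#0 stroke at J1  (C1: C, integral causality)
#3 stroke at I1  (prefer integral on I1)
#2 stroke at J1  (J1 flow already set via bond 3)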